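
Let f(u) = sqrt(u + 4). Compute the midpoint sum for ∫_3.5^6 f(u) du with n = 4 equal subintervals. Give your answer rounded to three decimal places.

Δu = (6 − 3.5)/4 = 0.625.
Midpoints: 3.8125, 4.4375, 5.0625, 5.6875.
f(3.8125) ≈ 2.795, f(4.4375) ≈ 2.905, f(5.0625) ≈ 3.010, f(5.6875) ≈ 3.112.
Sum = Δu · [f(3.8125) + f(4.4375) + f(5.0625) + f(5.6875)].
Sum ≈ 7.389.

7.389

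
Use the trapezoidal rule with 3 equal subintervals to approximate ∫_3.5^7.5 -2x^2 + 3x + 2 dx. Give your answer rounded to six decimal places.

-181.037037

Δx = (7.5 − 3.5)/3 = 4/3.
f(3.5) = -12, f(29/6) = -272/9, f(37/6) = -500/9, f(7.5) = -88.
T_3 = (Δx/2)·[f(x_0) + 2f(x_1) + 2f(x_2) + f(x_3)].
Sum ≈ -181.037037.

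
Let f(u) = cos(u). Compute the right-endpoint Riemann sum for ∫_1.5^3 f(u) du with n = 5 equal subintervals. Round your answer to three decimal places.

-1.009

Δu = (3 − 1.5)/5 = 0.3.
Right endpoints: 1.8, 2.1, 2.4, 2.7, 3.
f(1.8) ≈ -0.227, f(2.1) ≈ -0.505, f(2.4) ≈ -0.737, f(2.7) ≈ -0.904, f(3) ≈ -0.990.
Sum = Δu · [f(1.8) + f(2.1) + f(2.4) + f(2.7) + f(3)].
Sum ≈ -1.009.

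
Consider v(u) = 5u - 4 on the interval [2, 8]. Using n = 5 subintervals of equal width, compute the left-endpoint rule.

108

Δu = (8 − 2)/5 = 1.2.
Left endpoints: 2, 3.2, 4.4, 5.6, 6.8.
v(2) = 6, v(3.2) = 12, v(4.4) = 18, v(5.6) = 24, v(6.8) = 30.
Sum = Δu · [v(2) + v(3.2) + v(4.4) + v(5.6) + v(6.8)].
Sum = 108.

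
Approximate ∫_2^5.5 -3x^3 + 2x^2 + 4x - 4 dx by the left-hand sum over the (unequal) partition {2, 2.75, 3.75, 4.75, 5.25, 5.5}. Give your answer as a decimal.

Subinterval widths: 0.75, 1, 1, 0.5, 0.25.
Left endpoints: 2, 2.75, 3.75, 4.75, 5.25.
f(2) = -12, f(2.75) = -40.265625, f(3.75) = -119.078125, f(4.75) = -261.390625, f(5.25) = -361.984375.
Sum = Σ Δx_i · f(x_i).
Sum = -389.53515625.

-389.53515625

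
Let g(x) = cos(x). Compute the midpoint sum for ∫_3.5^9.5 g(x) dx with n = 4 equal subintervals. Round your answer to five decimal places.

Δx = (9.5 − 3.5)/4 = 1.5.
Midpoints: 4.25, 5.75, 7.25, 8.75.
g(4.25) ≈ -0.44609, g(5.75) ≈ 0.86119, g(7.25) ≈ 0.56792, g(8.75) ≈ -0.78085.
Sum = Δx · [g(4.25) + g(5.75) + g(7.25) + g(8.75)].
Sum ≈ 0.30328.

0.30328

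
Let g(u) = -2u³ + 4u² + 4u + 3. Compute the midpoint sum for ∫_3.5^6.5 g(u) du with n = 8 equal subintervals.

-438.5859375

Δu = (6.5 − 3.5)/8 = 0.375.
Midpoints: 3.6875, 4.0625, 4.4375, 4.8125, 5.1875, 5.5625, 5.9375, 6.3125.
g(3.6875) = -57635/2048, g(4.0625) = -100001/2048, g(4.4375) = -154103/2048, g(4.8125) = -221237/2048, g(5.1875) = -302699/2048, g(5.5625) = -399785/2048, g(5.9375) = -513791/2048, g(6.3125) = -646013/2048.
Sum = Δu · [g(3.6875) + g(4.0625) + g(4.4375) + ...].
Sum = -438.5859375.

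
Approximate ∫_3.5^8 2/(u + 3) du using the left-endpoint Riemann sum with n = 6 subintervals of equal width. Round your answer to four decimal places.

Δu = (8 − 3.5)/6 = 0.75.
Left endpoints: 3.5, 4.25, 5, 5.75, 6.5, 7.25.
f(3.5) = 4/13, f(4.25) = 8/29, f(5) = 0.25, f(5.75) = 8/35, f(6.5) = 4/19, f(7.25) = 8/41.
Sum = Δu · [f(3.5) + f(4.25) + f(5) + ...].
Sum ≈ 1.1008.

1.1008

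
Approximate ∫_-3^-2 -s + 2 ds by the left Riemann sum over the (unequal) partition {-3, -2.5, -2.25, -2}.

4.6875

Subinterval widths: 0.5, 0.25, 0.25.
Left endpoints: -3, -2.5, -2.25.
f(-3) = 5, f(-2.5) = 4.5, f(-2.25) = 4.25.
Sum = Σ Δs_i · f(s_i).
Sum = 4.6875.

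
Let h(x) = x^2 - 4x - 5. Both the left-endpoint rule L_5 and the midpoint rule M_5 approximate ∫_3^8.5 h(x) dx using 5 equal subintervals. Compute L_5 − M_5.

L_5 = 20.13.
M_5 = 41.15375.
L_5 − M_5 = -21.02375.

-21.02375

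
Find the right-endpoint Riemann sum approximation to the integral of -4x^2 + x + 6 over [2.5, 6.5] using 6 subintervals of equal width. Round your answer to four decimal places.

Δx = (6.5 − 2.5)/6 = 2/3.
Right endpoints: 19/6, 23/6, 4.5, 31/6, 35/6, 6.5.
f(19/6) = -557/18, f(23/6) = -881/18, f(4.5) = -70.5, f(31/6) = -1721/18, f(35/6) = -2237/18, f(6.5) = -156.5.
Sum = Δx · [f(19/6) + f(23/6) + f(4.5) + ...].
Sum ≈ -351.1852.

-351.1852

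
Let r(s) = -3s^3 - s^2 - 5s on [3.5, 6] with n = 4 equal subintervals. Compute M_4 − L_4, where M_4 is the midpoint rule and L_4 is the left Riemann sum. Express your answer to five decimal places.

-162.95166

M_4 ≈ -972.9760742.
L_4 ≈ -810.0244141.
M_4 − L_4 ≈ -162.95166.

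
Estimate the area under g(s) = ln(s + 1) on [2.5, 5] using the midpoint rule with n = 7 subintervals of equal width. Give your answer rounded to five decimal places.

3.86652

Δs = (5 − 2.5)/7 = 5/14.
Midpoints: 75/28, 85/28, 95/28, 3.75, 115/28, 125/28, 135/28.
g(75/28) ≈ 1.30252, g(85/28) ≈ 1.39518, g(95/28) ≈ 1.47998, g(3.75) ≈ 1.55814, g(115/28) ≈ 1.63064, g(125/28) ≈ 1.69823, g(135/28) ≈ 1.76155.
Sum = Δs · [g(75/28) + g(85/28) + g(95/28) + ...].
Sum ≈ 3.86652.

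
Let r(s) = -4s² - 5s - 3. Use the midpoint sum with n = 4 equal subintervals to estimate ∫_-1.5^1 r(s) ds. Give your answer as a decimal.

Δs = (1 − (-1.5))/4 = 0.625.
Midpoints: -1.1875, -0.5625, 0.0625, 0.6875.
r(-1.1875) = -2.703125, r(-0.5625) = -1.453125, r(0.0625) = -3.328125, r(0.6875) = -8.328125.
Sum = Δs · [r(-1.1875) + r(-0.5625) + r(0.0625) + r(0.6875)].
Sum = -9.8828125.

-9.8828125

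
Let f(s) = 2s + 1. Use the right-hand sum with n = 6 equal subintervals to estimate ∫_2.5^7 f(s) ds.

Δs = (7 − 2.5)/6 = 0.75.
Right endpoints: 3.25, 4, 4.75, 5.5, 6.25, 7.
f(3.25) = 7.5, f(4) = 9, f(4.75) = 10.5, f(5.5) = 12, f(6.25) = 13.5, f(7) = 15.
Sum = Δs · [f(3.25) + f(4) + f(4.75) + ...].
Sum = 50.625.

50.625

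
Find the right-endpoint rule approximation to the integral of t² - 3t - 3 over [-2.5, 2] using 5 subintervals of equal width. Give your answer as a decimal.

-8.73

Δt = (2 − (-2.5))/5 = 0.9.
Right endpoints: -1.6, -0.7, 0.2, 1.1, 2.
f(-1.6) = 4.36, f(-0.7) = -0.41, f(0.2) = -3.56, f(1.1) = -5.09, f(2) = -5.
Sum = Δt · [f(-1.6) + f(-0.7) + f(0.2) + f(1.1) + f(2)].
Sum = -8.73.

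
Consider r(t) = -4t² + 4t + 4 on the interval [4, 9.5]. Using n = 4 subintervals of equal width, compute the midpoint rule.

-883.8671875

Δt = (9.5 − 4)/4 = 1.375.
Midpoints: 4.6875, 6.0625, 7.4375, 8.8125.
r(4.6875) = -65.140625, r(6.0625) = -118.765625, r(7.4375) = -187.515625, r(8.8125) = -271.390625.
Sum = Δt · [r(4.6875) + r(6.0625) + r(7.4375) + r(8.8125)].
Sum = -883.8671875.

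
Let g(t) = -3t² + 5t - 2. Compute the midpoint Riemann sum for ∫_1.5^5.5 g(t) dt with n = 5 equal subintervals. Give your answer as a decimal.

-100.36

Δt = (5.5 − 1.5)/5 = 0.8.
Midpoints: 1.9, 2.7, 3.5, 4.3, 5.1.
g(1.9) = -3.33, g(2.7) = -10.37, g(3.5) = -21.25, g(4.3) = -35.97, g(5.1) = -54.53.
Sum = Δt · [g(1.9) + g(2.7) + g(3.5) + g(4.3) + g(5.1)].
Sum = -100.36.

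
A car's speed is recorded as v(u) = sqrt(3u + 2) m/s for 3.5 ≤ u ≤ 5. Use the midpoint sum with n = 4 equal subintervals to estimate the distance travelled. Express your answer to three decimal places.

Δu = (5 − 3.5)/4 = 0.375.
Midpoints: 3.6875, 4.0625, 4.4375, 4.8125.
v(3.6875) ≈ 3.614, v(4.0625) ≈ 3.767, v(4.4375) ≈ 3.913, v(4.8125) ≈ 4.054.
Sum = Δu · [v(3.6875) + v(4.0625) + v(4.4375) + v(4.8125)].
Sum ≈ 5.756.

5.756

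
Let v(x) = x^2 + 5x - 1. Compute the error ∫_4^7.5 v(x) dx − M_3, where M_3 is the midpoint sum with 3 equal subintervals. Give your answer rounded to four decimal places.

Exact integral: ∫_4^7.5 v(x) dx ≈ 216.416667.
M_3 ≈ 216.019676.
Error ≈ 216.416667 − 216.019676 ≈ 0.3970.

0.3970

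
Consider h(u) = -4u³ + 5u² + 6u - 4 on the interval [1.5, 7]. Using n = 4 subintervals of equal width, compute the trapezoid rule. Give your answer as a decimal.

Δu = (7 − 1.5)/4 = 1.375.
h(1.5) = 2.75, h(2.875) = -40.4765625, h(4.25) = -195.25, h(5.625) = -523.9609375, h(7) = -1089.
T_4 = (Δu/2)·[h(u_0) + 2h(u_1) + 2h(u_2) + 2h(u_3) + h(u_4)].
Sum = -1791.3671875.

-1791.3671875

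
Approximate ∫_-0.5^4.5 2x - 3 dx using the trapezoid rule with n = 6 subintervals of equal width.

5

Δx = (4.5 − (-0.5))/6 = 5/6.
f(-0.5) = -4, f(1/3) = -7/3, f(7/6) = -2/3, f(2) = 1, f(17/6) = 8/3, f(11/3) = 13/3, f(4.5) = 6.
T_6 = (Δx/2)·[f(x_0) + 2f(x_1) + ... + 2f(x_{5}) + f(x_6)].
Sum = 5.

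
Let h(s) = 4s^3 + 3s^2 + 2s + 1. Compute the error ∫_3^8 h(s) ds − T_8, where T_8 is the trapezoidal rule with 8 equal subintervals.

Exact integral: ∫_3^8 h(s) ds = 4560.
T_8 = 4582.4609375.
Error = 4560 − 4582.4609375 = -22.4609375.

-22.4609375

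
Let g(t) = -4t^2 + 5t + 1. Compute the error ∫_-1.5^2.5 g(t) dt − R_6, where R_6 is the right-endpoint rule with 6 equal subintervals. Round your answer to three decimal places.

Exact integral: ∫_-1.5^2.5 g(t) dt ≈ -11.33333.
R_6 ≈ -11.18519.
Error ≈ -11.33333 − (-11.18519) ≈ -0.148.

-0.148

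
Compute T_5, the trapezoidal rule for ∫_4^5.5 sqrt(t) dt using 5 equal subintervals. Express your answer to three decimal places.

Δt = (5.5 − 4)/5 = 0.3.
f(4) ≈ 2.000, f(4.3) ≈ 2.074, f(4.6) ≈ 2.145, f(4.9) ≈ 2.214, f(5.2) ≈ 2.280, f(5.5) ≈ 2.345.
T_5 = (Δt/2)·[f(t_0) + 2f(t_1) + ... + 2f(t_{4}) + f(t_5)].
Sum ≈ 3.265.

3.265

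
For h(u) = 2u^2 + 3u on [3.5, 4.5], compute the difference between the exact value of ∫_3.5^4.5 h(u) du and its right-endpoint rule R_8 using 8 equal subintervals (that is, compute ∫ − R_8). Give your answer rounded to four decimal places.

-1.1927

Exact integral: ∫_3.5^4.5 h(u) du ≈ 44.166667.
R_8 = 45.359375.
Error ≈ 44.166667 − 45.359375 ≈ -1.1927.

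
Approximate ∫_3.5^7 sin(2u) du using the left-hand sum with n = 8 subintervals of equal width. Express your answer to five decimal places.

Δu = (7 − 3.5)/8 = 0.4375.
Left endpoints: 3.5, 3.9375, 4.375, 4.8125, 5.25, 5.6875, 6.125, 6.5625.
f(3.5) ≈ 0.65699, f(3.9375) ≈ 0.99978, f(4.375) ≈ 0.62472, f(4.8125) ≈ -0.19889, f(5.25) ≈ -0.87970, f(5.6875) ≈ -0.92888, f(6.125) ≈ -0.31112, f(6.5625) ≈ 0.53002.
Sum = Δu · [f(3.5) + f(3.9375) + f(4.375) + ...].
Sum ≈ 0.21566.

0.21566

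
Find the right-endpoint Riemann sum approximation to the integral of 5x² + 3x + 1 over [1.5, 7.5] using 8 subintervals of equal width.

895.3125

Δx = (7.5 − 1.5)/8 = 0.75.
Right endpoints: 2.25, 3, 3.75, 4.5, 5.25, 6, 6.75, 7.5.
f(2.25) = 33.0625, f(3) = 55, f(3.75) = 82.5625, f(4.5) = 115.75, f(5.25) = 154.5625, f(6) = 199, f(6.75) = 249.0625, f(7.5) = 304.75.
Sum = Δx · [f(2.25) + f(3) + f(3.75) + ...].
Sum = 895.3125.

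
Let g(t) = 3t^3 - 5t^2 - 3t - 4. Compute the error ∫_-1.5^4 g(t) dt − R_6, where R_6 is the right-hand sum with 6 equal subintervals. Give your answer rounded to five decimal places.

Exact integral: ∫_-1.5^4 g(t) dt ≈ 33.2864583.
R_6 ≈ 91.6682581.
Error ≈ 33.2864583 − 91.6682581 ≈ -58.38180.

-58.38180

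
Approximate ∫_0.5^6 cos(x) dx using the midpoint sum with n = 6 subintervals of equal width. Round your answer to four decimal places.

Δx = (6 − 0.5)/6 = 11/12.
Midpoints: 23/24, 1.875, 67/24, 89/24, 4.625, 133/24.
f(23/24) ≈ 0.5749, f(1.875) ≈ -0.2995, f(67/24) ≈ -0.9394, f(89/24) ≈ -0.8437, f(4.625) ≈ -0.0873, f(133/24) ≈ 0.7374.
Sum = Δx · [f(23/24) + f(1.875) + f(67/24) + ...].
Sum ≈ -0.7861.

-0.7861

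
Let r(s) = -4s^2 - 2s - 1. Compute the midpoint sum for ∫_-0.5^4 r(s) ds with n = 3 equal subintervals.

Δs = (4 − (-0.5))/3 = 1.5.
Midpoints: 0.25, 1.75, 3.25.
r(0.25) = -1.75, r(1.75) = -16.75, r(3.25) = -49.75.
Sum = Δs · [r(0.25) + r(1.75) + r(3.25)].
Sum = -102.375.

-102.375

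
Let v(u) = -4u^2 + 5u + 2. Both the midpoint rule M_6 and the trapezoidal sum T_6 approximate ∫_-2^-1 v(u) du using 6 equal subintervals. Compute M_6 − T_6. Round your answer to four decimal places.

0.0278

M_6 ≈ -14.824074.
T_6 ≈ -14.851852.
M_6 − T_6 ≈ 0.0278.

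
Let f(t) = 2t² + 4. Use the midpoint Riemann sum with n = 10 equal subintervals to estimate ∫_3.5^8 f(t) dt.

330.598125

Δt = (8 − 3.5)/10 = 0.45.
Midpoints: 3.725, 4.175, 4.625, 5.075, 5.525, 5.975, 6.425, 6.875, 7.325, 7.775.
f(3.725) = 31.75125, f(4.175) = 38.86125, f(4.625) = 46.78125, f(5.075) = 55.51125, f(5.525) = 65.05125, f(5.975) = 75.40125, f(6.425) = 86.56125, f(6.875) = 98.53125, f(7.325) = 111.31125, f(7.775) = 124.90125.
Sum = Δt · [f(3.725) + f(4.175) + f(4.625) + ...].
Sum = 330.598125.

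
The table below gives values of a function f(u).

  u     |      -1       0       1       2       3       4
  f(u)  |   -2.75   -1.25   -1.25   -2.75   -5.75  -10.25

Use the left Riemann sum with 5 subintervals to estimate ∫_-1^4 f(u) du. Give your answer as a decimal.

-13.75

Δu = 1.
Sum = 1·[(-2.75) + (-1.25) + (-1.25) + (-2.75) + (-5.75)] = -13.75.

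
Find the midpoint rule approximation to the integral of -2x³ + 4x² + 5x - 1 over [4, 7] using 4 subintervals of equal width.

-616.921875

Δx = (7 − 4)/4 = 0.75.
Midpoints: 4.375, 5.125, 5.875, 6.625.
f(4.375) = -70.04296875, f(5.125) = -139.53515625, f(5.875) = -239.12109375, f(6.625) = -373.86328125.
Sum = Δx · [f(4.375) + f(5.125) + f(5.875) + f(6.625)].
Sum = -616.921875.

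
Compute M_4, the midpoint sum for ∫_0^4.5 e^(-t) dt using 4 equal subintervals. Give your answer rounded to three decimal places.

Δt = (4.5 − 0)/4 = 1.125.
Midpoints: 0.5625, 1.6875, 2.8125, 3.9375.
f(0.5625) ≈ 0.570, f(1.6875) ≈ 0.185, f(2.8125) ≈ 0.060, f(3.9375) ≈ 0.019.
Sum = Δt · [f(0.5625) + f(1.6875) + f(2.8125) + f(3.9375)].
Sum ≈ 0.939.

0.939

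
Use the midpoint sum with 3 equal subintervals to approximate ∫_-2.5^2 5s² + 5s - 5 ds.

Δs = (2 − (-2.5))/3 = 1.5.
Midpoints: -1.75, -0.25, 1.25.
f(-1.75) = 1.5625, f(-0.25) = -5.9375, f(1.25) = 9.0625.
Sum = Δs · [f(-1.75) + f(-0.25) + f(1.25)].
Sum = 7.03125.

7.03125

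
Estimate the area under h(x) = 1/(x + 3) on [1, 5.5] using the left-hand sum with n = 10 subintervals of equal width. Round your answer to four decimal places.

Δx = (5.5 − 1)/10 = 0.45.
Left endpoints: 1, 1.45, 1.9, 2.35, 2.8, 3.25, 3.7, 4.15, 4.6, 5.05.
h(1) = 0.25, h(1.45) = 20/89, h(1.9) = 10/49, h(2.35) = 20/107, h(2.8) = 5/29, h(3.25) = 0.16, h(3.7) = 10/67, h(4.15) = 20/143, h(4.6) = 5/38, h(5.05) = 20/161.
Sum = Δx · [h(1) + h(1.45) + h(1.9) + ...].
Sum ≈ 0.7844.

0.7844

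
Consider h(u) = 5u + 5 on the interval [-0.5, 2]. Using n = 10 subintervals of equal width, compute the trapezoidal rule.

Δu = (2 − (-0.5))/10 = 0.25.
h(-0.5) = 2.5, h(-0.25) = 3.75, h(0) = 5, h(0.25) = 6.25, h(0.5) = 7.5, h(0.75) = 8.75, h(1) = 10, h(1.25) = 11.25, h(1.5) = 12.5, h(1.75) = 13.75, h(2) = 15.
T_10 = (Δu/2)·[h(u_0) + 2h(u_1) + ... + 2h(u_{9}) + h(u_10)].
Sum = 21.875.

21.875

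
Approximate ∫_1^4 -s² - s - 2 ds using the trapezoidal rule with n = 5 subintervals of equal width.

-34.68

Δs = (4 − 1)/5 = 0.6.
f(1) = -4, f(1.6) = -6.16, f(2.2) = -9.04, f(2.8) = -12.64, f(3.4) = -16.96, f(4) = -22.
T_5 = (Δs/2)·[f(s_0) + 2f(s_1) + ... + 2f(s_{4}) + f(s_5)].
Sum = -34.68.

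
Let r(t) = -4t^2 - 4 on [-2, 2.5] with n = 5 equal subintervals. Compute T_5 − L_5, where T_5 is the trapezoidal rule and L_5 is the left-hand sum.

-4.05

T_5 = -51.93.
L_5 = -47.88.
T_5 − L_5 = -4.05.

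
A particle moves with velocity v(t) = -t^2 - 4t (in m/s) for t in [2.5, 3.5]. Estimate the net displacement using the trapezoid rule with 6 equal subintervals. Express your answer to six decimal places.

Δt = (3.5 − 2.5)/6 = 1/6.
v(2.5) = -16.25, v(8/3) = -160/9, v(17/6) = -697/36, v(3) = -21, v(19/6) = -817/36, v(10/3) = -220/9, v(3.5) = -26.25.
T_6 = (Δt/2)·[v(t_0) + 2v(t_1) + ... + 2v(t_{5}) + v(t_6)].
Sum ≈ -21.087963.

-21.087963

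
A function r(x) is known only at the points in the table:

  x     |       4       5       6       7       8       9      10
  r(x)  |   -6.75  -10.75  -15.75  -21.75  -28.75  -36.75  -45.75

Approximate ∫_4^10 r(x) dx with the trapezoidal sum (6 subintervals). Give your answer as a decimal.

-140

Δx = 1.
T_6 = (1/2)·[(-6.75) + 2·(-10.75) + 2·(-15.75) + 2·(-21.75) + 2·(-28.75) + 2·(-36.75) + (-45.75)] = -140.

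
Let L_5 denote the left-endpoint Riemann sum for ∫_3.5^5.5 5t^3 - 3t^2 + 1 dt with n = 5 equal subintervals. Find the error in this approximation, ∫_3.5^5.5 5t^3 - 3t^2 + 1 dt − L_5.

Exact integral: ∫_3.5^5.5 f(t) dt = 834.75.
L_5 = 725.49.
Error = 834.75 − 725.49 = 109.26.

109.26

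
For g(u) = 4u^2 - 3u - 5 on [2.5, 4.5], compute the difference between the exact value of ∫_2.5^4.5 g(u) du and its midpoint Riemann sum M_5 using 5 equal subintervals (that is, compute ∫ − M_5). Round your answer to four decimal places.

Exact integral: ∫_2.5^4.5 g(u) du ≈ 69.666667.
M_5 = 69.56.
Error ≈ 69.666667 − 69.56 ≈ 0.1067.

0.1067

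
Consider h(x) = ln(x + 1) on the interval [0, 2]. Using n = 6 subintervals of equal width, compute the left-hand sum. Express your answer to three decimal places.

Δx = (2 − 0)/6 = 1/3.
Left endpoints: 0, 1/3, 2/3, 1, 4/3, 5/3.
h(0) ≈ 0.000, h(1/3) ≈ 0.288, h(2/3) ≈ 0.511, h(1) ≈ 0.693, h(4/3) ≈ 0.847, h(5/3) ≈ 0.981.
Sum = Δx · [h(0) + h(1/3) + h(2/3) + ...].
Sum ≈ 1.107.

1.107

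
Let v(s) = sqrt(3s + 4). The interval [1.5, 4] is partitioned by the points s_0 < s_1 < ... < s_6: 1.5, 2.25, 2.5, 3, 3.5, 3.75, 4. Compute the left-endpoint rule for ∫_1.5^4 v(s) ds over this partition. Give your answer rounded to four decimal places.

8.4329

Subinterval widths: 0.75, 0.25, 0.5, 0.5, 0.25, 0.25.
Left endpoints: 1.5, 2.25, 2.5, 3, 3.5, 3.75.
v(1.5) ≈ 2.9155, v(2.25) ≈ 3.2787, v(2.5) ≈ 3.3912, v(3) ≈ 3.6056, v(3.5) ≈ 3.8079, v(3.75) ≈ 3.9051.
Sum = Σ Δs_i · v(s_i).
Sum ≈ 8.4329.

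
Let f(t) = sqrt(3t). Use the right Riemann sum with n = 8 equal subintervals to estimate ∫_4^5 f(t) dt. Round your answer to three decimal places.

3.698

Δt = (5 − 4)/8 = 0.125.
Right endpoints: 4.125, 4.25, 4.375, 4.5, 4.625, 4.75, 4.875, 5.
f(4.125) ≈ 3.518, f(4.25) ≈ 3.571, f(4.375) ≈ 3.623, f(4.5) ≈ 3.674, f(4.625) ≈ 3.725, f(4.75) ≈ 3.775, f(4.875) ≈ 3.824, f(5) ≈ 3.873.
Sum = Δt · [f(4.125) + f(4.25) + f(4.375) + ...].
Sum ≈ 3.698.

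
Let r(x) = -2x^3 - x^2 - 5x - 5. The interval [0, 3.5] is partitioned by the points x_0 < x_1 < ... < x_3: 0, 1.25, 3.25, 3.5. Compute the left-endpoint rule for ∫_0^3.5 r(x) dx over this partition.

Subinterval widths: 1.25, 2, 0.25.
Left endpoints: 0, 1.25, 3.25.
r(0) = -5, r(1.25) = -16.71875, r(3.25) = -100.46875.
Sum = Σ Δx_i · r(x_i).
Sum = -64.8046875.

-64.8046875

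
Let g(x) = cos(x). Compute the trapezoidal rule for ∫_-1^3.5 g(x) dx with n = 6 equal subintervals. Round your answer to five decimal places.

Δx = (3.5 − (-1))/6 = 0.75.
g(-1) ≈ 0.54030, g(-0.25) ≈ 0.96891, g(0.5) ≈ 0.87758, g(1.25) ≈ 0.31532, g(2) ≈ -0.41615, g(2.75) ≈ -0.92430, g(3.5) ≈ -0.93646.
T_6 = (Δx/2)·[g(x_0) + 2g(x_1) + ... + 2g(x_{5}) + g(x_6)].
Sum ≈ 0.46747.

0.46747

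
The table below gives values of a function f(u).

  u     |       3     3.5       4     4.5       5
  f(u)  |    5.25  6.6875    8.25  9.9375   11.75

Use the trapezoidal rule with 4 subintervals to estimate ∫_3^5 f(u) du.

Δu = 0.5.
T_4 = (0.5/2)·[5.25 + 2·6.6875 + 2·8.25 + 2·9.9375 + 11.75] = 16.6875.

16.6875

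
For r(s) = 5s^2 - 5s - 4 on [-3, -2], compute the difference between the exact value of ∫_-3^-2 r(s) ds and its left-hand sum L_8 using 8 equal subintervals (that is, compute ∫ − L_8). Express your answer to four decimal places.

-1.8880

Exact integral: ∫_-3^-2 r(s) ds ≈ 40.166667.
L_8 = 42.0546875.
Error ≈ 40.166667 − 42.0546875 ≈ -1.8880.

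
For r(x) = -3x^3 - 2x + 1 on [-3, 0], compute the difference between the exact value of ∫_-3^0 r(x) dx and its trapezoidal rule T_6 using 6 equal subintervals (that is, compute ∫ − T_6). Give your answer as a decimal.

Exact integral: ∫_-3^0 r(x) dx = 72.75.
T_6 = 74.4375.
Error = 72.75 − 74.4375 = -1.6875.

-1.6875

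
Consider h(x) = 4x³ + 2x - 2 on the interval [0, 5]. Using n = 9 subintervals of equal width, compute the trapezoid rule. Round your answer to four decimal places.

Δx = (5 − 0)/9 = 5/9.
h(0) = -2, h(5/9) = -148/729, h(10/9) = 4162/729, h(5/3) = 536/27, h(20/9) = 33782/729, h(25/9) = 65092/729, h(10/3) = 4126/27, h(35/9) = 175712/729, h(40/9) = 261022/729, h(5) = 508.
T_9 = (Δx/2)·[h(x_0) + 2h(x_1) + ... + 2h(x_{8}) + h(x_9)].
Sum ≈ 647.7160.

647.7160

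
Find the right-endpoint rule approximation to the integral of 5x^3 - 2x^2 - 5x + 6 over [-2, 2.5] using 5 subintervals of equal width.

76.5225

Δx = (2.5 − (-2))/5 = 0.9.
Right endpoints: -1.1, -0.2, 0.7, 1.6, 2.5.
f(-1.1) = 2.425, f(-0.2) = 6.88, f(0.7) = 3.235, f(1.6) = 13.36, f(2.5) = 59.125.
Sum = Δx · [f(-1.1) + f(-0.2) + f(0.7) + f(1.6) + f(2.5)].
Sum = 76.5225.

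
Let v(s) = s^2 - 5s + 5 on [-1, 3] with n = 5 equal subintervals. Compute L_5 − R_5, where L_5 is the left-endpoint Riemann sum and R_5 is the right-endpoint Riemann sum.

L_5 = 14.56.
R_5 = 4.96.
L_5 − R_5 = 9.6.

9.6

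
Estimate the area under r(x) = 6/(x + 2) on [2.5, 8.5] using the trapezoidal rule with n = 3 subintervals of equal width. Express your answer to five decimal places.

5.16268

Δx = (8.5 − 2.5)/3 = 2.
r(2.5) = 4/3, r(4.5) = 12/13, r(6.5) = 12/17, r(8.5) = 4/7.
T_3 = (Δx/2)·[r(x_0) + 2r(x_1) + 2r(x_2) + r(x_3)].
Sum ≈ 5.16268.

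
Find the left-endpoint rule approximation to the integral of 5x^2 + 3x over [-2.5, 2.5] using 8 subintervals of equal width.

49.0234375

Δx = (2.5 − (-2.5))/8 = 0.625.
Left endpoints: -2.5, -1.875, -1.25, -0.625, 0, 0.625, 1.25, 1.875.
f(-2.5) = 23.75, f(-1.875) = 11.953125, f(-1.25) = 4.0625, f(-0.625) = 0.078125, f(0) = 0, f(0.625) = 3.828125, f(1.25) = 11.5625, f(1.875) = 23.203125.
Sum = Δx · [f(-2.5) + f(-1.875) + f(-1.25) + ...].
Sum = 49.0234375.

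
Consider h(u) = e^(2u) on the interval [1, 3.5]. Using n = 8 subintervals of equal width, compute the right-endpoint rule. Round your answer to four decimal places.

Δu = (3.5 − 1)/8 = 0.3125.
Right endpoints: 1.3125, 1.625, 1.9375, 2.25, 2.5625, 2.875, 3.1875, 3.5.
h(1.3125) ≈ 13.8046, h(1.625) ≈ 25.7903, h(1.9375) ≈ 48.1827, h(2.25) ≈ 90.0171, h(2.5625) ≈ 168.1741, h(2.875) ≈ 314.1907, h(3.1875) ≈ 586.9854, h(3.5) ≈ 1096.6332.
Sum = Δu · [h(1.3125) + h(1.625) + h(1.9375) + ...].
Sum ≈ 732.4307.

732.4307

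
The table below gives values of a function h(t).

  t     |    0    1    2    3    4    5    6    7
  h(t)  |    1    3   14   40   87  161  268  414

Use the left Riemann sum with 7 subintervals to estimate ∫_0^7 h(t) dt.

Δt = 1.
Sum = 1·[1 + 3 + 14 + 40 + 87 + 161 + 268] = 574.

574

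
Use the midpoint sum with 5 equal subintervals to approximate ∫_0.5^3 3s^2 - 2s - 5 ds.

5.46875

Δs = (3 − 0.5)/5 = 0.5.
Midpoints: 0.75, 1.25, 1.75, 2.25, 2.75.
f(0.75) = -4.8125, f(1.25) = -2.8125, f(1.75) = 0.6875, f(2.25) = 5.6875, f(2.75) = 12.1875.
Sum = Δs · [f(0.75) + f(1.25) + f(1.75) + f(2.25) + f(2.75)].
Sum = 5.46875.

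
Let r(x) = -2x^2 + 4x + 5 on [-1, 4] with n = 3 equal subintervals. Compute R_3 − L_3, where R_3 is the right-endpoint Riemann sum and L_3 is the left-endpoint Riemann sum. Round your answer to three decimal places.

-16.667

R_3 ≈ -1.29630.
L_3 ≈ 15.37037.
R_3 − L_3 ≈ -16.667.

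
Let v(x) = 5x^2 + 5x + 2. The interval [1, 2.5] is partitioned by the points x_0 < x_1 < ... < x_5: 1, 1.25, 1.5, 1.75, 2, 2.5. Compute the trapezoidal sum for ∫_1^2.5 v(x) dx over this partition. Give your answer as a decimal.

40.65625

Subinterval widths: 0.25, 0.25, 0.25, 0.25, 0.5.
v(1) = 12, v(1.25) = 16.0625, v(1.5) = 20.75, v(1.75) = 26.0625, v(2) = 32, v(2.5) = 45.75.
On each subinterval the trapezoid contributes (Δx_i/2)·[v(x_{i-1}) + v(x_i)].
Sum = 40.65625.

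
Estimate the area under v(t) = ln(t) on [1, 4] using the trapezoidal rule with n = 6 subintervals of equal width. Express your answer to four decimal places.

2.5297

Δt = (4 − 1)/6 = 0.5.
v(1) ≈ 0.0000, v(1.5) ≈ 0.4055, v(2) ≈ 0.6931, v(2.5) ≈ 0.9163, v(3) ≈ 1.0986, v(3.5) ≈ 1.2528, v(4) ≈ 1.3863.
T_6 = (Δt/2)·[v(t_0) + 2v(t_1) + ... + 2v(t_{5}) + v(t_6)].
Sum ≈ 2.5297.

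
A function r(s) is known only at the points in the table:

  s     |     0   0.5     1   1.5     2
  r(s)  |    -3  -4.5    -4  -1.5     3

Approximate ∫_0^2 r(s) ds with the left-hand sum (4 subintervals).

-6.5

Δs = 0.5.
Sum = 0.5·[(-3) + (-4.5) + (-4) + (-1.5)] = -6.5.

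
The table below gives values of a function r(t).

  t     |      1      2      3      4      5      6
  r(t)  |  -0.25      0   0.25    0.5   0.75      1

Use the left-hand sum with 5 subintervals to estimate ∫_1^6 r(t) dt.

1.25

Δt = 1.
Sum = 1·[(-0.25) + 0 + 0.25 + 0.5 + 0.75] = 1.25.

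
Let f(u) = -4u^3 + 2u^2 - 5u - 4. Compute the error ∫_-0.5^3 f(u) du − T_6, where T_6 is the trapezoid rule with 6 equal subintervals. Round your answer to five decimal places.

2.58044

Exact integral: ∫_-0.5^3 f(u) du ≈ -98.7291667.
T_6 ≈ -101.3096065.
Error ≈ -98.7291667 − (-101.3096065) ≈ 2.58044.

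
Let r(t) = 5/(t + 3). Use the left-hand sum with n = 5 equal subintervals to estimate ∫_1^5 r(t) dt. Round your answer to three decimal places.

Δt = (5 − 1)/5 = 0.8.
Left endpoints: 1, 1.8, 2.6, 3.4, 4.2.
r(1) = 1.25, r(1.8) = 25/24, r(2.6) = 25/28, r(3.4) = 0.78125, r(4.2) = 25/36.
Sum = Δt · [r(1) + r(1.8) + r(2.6) + r(3.4) + r(4.2)].
Sum ≈ 3.728.

3.728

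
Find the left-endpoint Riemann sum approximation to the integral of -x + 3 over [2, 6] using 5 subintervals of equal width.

-2.4

Δx = (6 − 2)/5 = 0.8.
Left endpoints: 2, 2.8, 3.6, 4.4, 5.2.
f(2) = 1, f(2.8) = 0.2, f(3.6) = -0.6, f(4.4) = -1.4, f(5.2) = -2.2.
Sum = Δx · [f(2) + f(2.8) + f(3.6) + f(4.4) + f(5.2)].
Sum = -2.4.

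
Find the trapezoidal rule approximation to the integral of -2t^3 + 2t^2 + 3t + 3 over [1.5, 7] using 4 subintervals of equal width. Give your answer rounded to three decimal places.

Δt = (7 − 1.5)/4 = 1.375.
f(1.5) = 5.25, f(2.875) = -19.37109375, f(4.25) = -101.65625, f(5.625) = -272.80078125, f(7) = -564.
T_4 = (Δt/2)·[f(t_0) + 2f(t_1) + 2f(t_2) + 2f(t_3) + f(t_4)].
Sum ≈ -925.654.

-925.654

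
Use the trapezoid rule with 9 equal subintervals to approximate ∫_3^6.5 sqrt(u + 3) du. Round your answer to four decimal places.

Δu = (6.5 − 3)/9 = 7/18.
f(3) ≈ 2.4495, f(61/18) ≈ 2.5276, f(34/9) ≈ 2.6034, f(25/6) ≈ 2.6771, f(41/9) ≈ 2.7487, f(89/18) ≈ 2.8186, f(16/3) ≈ 2.8868, f(103/18) ≈ 2.9533, f(55/9) ≈ 3.0185, f(6.5) ≈ 3.0822.
T_9 = (Δu/2)·[f(u_0) + 2f(u_1) + ... + 2f(u_{8}) + f(u_9)].
Sum ≈ 9.7222.

9.7222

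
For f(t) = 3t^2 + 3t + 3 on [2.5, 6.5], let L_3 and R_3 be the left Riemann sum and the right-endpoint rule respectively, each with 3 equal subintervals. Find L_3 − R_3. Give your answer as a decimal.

L_3 ≈ 248.5555556.
R_3 ≈ 408.5555556.
L_3 − R_3 = -160.

-160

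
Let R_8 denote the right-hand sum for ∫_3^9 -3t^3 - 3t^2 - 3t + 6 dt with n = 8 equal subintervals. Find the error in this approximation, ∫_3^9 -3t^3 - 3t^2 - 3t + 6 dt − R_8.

909.5625

Exact integral: ∫_3^9 f(t) dt = -5634.
R_8 = -6543.5625.
Error = -5634 − (-6543.5625) = 909.5625.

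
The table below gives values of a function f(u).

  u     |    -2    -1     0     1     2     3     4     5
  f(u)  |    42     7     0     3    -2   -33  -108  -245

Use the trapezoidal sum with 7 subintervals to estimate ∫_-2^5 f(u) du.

Δu = 1.
T_7 = (1/2)·[42 + 2·7 + 2·0 + 2·3 + 2·(-2) + 2·(-33) + 2·(-108) + (-245)] = -234.5.

-234.5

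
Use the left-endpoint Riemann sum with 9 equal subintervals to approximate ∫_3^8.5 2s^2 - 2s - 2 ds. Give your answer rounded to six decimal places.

Δs = (8.5 − 3)/9 = 11/18.
Left endpoints: 3, 65/18, 38/9, 29/6, 49/9, 109/18, 20/3, 131/18, 71/9.
f(3) = 10, f(65/18) = 2731/162, f(38/9) = 2042/81, f(29/6) = 631/18, f(49/9) = 3758/81, f(109/18) = 9595/162, f(20/3) = 662/9, f(131/18) = 14479/162, f(71/9) = 8642/81.
Sum = Δs · [f(3) + f(65/18) + f(38/9) + ...].
Sum ≈ 282.559671.

282.559671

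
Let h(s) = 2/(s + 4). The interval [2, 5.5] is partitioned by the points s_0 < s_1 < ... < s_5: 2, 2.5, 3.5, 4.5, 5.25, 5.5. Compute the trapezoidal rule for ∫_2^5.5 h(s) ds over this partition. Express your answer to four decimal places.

Subinterval widths: 0.5, 1, 1, 0.75, 0.25.
h(2) = 1/3, h(2.5) = 4/13, h(3.5) = 4/15, h(4.5) = 4/17, h(5.25) = 8/37, h(5.5) = 4/19.
On each subinterval the trapezoid contributes (Δs_i/2)·[h(s_{i-1}) + h(s_i)].
Sum ≈ 0.9211.

0.9211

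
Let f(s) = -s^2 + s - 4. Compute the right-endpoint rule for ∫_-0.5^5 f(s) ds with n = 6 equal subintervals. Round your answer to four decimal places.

Δs = (5 − (-0.5))/6 = 11/12.
Right endpoints: 5/12, 4/3, 2.25, 19/6, 49/12, 5.
f(5/12) = -541/144, f(4/3) = -40/9, f(2.25) = -6.8125, f(19/6) = -391/36, f(49/12) = -2389/144, f(5) = -24.
Sum = Δs · [f(5/12) + f(4/3) + f(2.25) + ...].
Sum ≈ -60.9265.

-60.9265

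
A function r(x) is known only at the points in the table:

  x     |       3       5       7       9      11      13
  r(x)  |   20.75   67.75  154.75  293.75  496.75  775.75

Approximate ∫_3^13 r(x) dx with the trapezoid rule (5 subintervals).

Δx = 2.
T_5 = (2/2)·[20.75 + 2·67.75 + 2·154.75 + 2·293.75 + 2·496.75 + 775.75] = 2822.5.

2822.5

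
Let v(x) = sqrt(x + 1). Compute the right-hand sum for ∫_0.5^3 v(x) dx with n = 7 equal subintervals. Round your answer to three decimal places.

Δx = (3 − 0.5)/7 = 5/14.
Right endpoints: 6/7, 17/14, 11/7, 27/14, 16/7, 37/14, 3.
v(6/7) ≈ 1.363, v(17/14) ≈ 1.488, v(11/7) ≈ 1.604, v(27/14) ≈ 1.711, v(16/7) ≈ 1.813, v(37/14) ≈ 1.909, v(3) ≈ 2.000.
Sum = Δx · [v(6/7) + v(17/14) + v(11/7) + ...].
Sum ≈ 4.245.

4.245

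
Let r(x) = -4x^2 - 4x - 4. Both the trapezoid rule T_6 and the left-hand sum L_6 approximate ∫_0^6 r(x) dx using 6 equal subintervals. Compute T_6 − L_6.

T_6 = -388.
L_6 = -304.
T_6 − L_6 = -84.

-84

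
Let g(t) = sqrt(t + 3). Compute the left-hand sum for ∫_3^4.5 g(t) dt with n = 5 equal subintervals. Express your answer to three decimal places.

Δt = (4.5 − 3)/5 = 0.3.
Left endpoints: 3, 3.3, 3.6, 3.9, 4.2.
g(3) ≈ 2.449, g(3.3) ≈ 2.510, g(3.6) ≈ 2.569, g(3.9) ≈ 2.627, g(4.2) ≈ 2.683.
Sum = Δt · [g(3) + g(3.3) + g(3.6) + g(3.9) + g(4.2)].
Sum ≈ 3.852.

3.852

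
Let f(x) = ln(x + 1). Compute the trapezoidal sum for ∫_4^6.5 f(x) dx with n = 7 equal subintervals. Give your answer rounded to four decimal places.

Δx = (6.5 − 4)/7 = 5/14.
f(4) ≈ 1.6094, f(61/14) ≈ 1.6784, f(33/7) ≈ 1.7430, f(71/14) ≈ 1.8036, f(38/7) ≈ 1.8608, f(81/14) ≈ 1.9148, f(43/7) ≈ 1.9661, f(6.5) ≈ 2.0149.
T_7 = (Δx/2)·[f(x_0) + 2f(x_1) + ... + 2f(x_{6}) + f(x_7)].
Sum ≈ 4.5639.

4.5639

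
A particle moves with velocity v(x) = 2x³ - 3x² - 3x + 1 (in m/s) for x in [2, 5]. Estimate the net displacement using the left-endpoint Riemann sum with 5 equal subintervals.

Δx = (5 − 2)/5 = 0.6.
Left endpoints: 2, 2.6, 3.2, 3.8, 4.4.
v(2) = -1, v(2.6) = 8.072, v(3.2) = 26.216, v(3.8) = 56.024, v(4.4) = 100.088.
Sum = Δx · [v(2) + v(2.6) + v(3.2) + v(3.8) + v(4.4)].
Sum = 113.64.

113.64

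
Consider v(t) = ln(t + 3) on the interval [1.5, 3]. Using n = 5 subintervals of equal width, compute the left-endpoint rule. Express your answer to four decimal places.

Δt = (3 − 1.5)/5 = 0.3.
Left endpoints: 1.5, 1.8, 2.1, 2.4, 2.7.
v(1.5) ≈ 1.5041, v(1.8) ≈ 1.5686, v(2.1) ≈ 1.6292, v(2.4) ≈ 1.6864, v(2.7) ≈ 1.7405.
Sum = Δt · [v(1.5) + v(1.8) + v(2.1) + v(2.4) + v(2.7)].
Sum ≈ 2.4386.

2.4386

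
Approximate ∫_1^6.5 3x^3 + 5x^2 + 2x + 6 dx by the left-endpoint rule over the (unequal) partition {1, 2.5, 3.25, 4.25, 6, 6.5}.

1268.58203125

Subinterval widths: 1.5, 0.75, 1, 1.75, 0.5.
Left endpoints: 1, 2.5, 3.25, 4.25, 6.
f(1) = 16, f(2.5) = 89.125, f(3.25) = 168.296875, f(4.25) = 335.109375, f(6) = 846.
Sum = Σ Δx_i · f(x_i).
Sum = 1268.58203125.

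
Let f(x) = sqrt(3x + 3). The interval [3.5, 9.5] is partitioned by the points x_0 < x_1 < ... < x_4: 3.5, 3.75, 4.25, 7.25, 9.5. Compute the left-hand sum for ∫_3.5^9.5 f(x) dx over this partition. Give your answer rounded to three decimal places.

Subinterval widths: 0.25, 0.5, 3, 2.25.
Left endpoints: 3.5, 3.75, 4.25, 7.25.
f(3.5) ≈ 3.674, f(3.75) ≈ 3.775, f(4.25) ≈ 3.969, f(7.25) ≈ 4.975.
Sum = Σ Δx_i · f(x_i).
Sum ≈ 25.906.

25.906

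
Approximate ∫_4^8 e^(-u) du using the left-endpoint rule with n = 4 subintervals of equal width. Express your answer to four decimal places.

Δu = (8 − 4)/4 = 1.
Left endpoints: 4, 5, 6, 7.
f(4) ≈ 0.0183, f(5) ≈ 0.0067, f(6) ≈ 0.0025, f(7) ≈ 0.0009.
Sum = Δu · [f(4) + f(5) + f(6) + f(7)].
Sum ≈ 0.0284.

0.0284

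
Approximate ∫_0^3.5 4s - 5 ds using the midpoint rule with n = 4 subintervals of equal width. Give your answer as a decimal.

Δs = (3.5 − 0)/4 = 0.875.
Midpoints: 0.4375, 1.3125, 2.1875, 3.0625.
f(0.4375) = -3.25, f(1.3125) = 0.25, f(2.1875) = 3.75, f(3.0625) = 7.25.
Sum = Δs · [f(0.4375) + f(1.3125) + f(2.1875) + f(3.0625)].
Sum = 7.

7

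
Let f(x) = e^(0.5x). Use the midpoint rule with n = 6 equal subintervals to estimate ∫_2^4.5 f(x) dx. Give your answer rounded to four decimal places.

13.5145

Δx = (4.5 − 2)/6 = 5/12.
Midpoints: 53/24, 2.625, 73/24, 83/24, 3.875, 103/24.
f(53/24) ≈ 3.0167, f(2.625) ≈ 3.7155, f(73/24) ≈ 4.5760, f(83/24) ≈ 5.6360, f(3.875) ≈ 6.9414, f(103/24) ≈ 8.5492.
Sum = Δx · [f(53/24) + f(2.625) + f(73/24) + ...].
Sum ≈ 13.5145.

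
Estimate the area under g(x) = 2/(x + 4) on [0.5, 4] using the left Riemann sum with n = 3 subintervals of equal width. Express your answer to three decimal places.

1.272

Δx = (4 − 0.5)/3 = 7/6.
Left endpoints: 0.5, 5/3, 17/6.
g(0.5) = 4/9, g(5/3) = 6/17, g(17/6) = 12/41.
Sum = Δx · [g(0.5) + g(5/3) + g(17/6)].
Sum ≈ 1.272.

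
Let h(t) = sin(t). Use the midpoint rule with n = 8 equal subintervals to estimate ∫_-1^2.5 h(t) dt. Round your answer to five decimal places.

1.35220

Δt = (2.5 − (-1))/8 = 0.4375.
Midpoints: -0.78125, -0.34375, 0.09375, 0.53125, 0.96875, 1.40625, 1.84375, 2.28125.
h(-0.78125) ≈ -0.70417, h(-0.34375) ≈ -0.33702, h(0.09375) ≈ 0.09361, h(0.53125) ≈ 0.50661, h(0.96875) ≈ 0.82418, h(1.40625) ≈ 0.98649, h(1.84375) ≈ 0.96298, h(2.28125) ≈ 0.75807.
Sum = Δt · [h(-0.78125) + h(-0.34375) + h(0.09375) + ...].
Sum ≈ 1.35220.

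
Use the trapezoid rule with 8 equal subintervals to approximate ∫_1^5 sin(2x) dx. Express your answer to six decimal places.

0.193540

Δx = (5 − 1)/8 = 0.5.
f(1) ≈ 0.909297, f(1.5) ≈ 0.141120, f(2) ≈ -0.756802, f(2.5) ≈ -0.958924, f(3) ≈ -0.279415, f(3.5) ≈ 0.656987, f(4) ≈ 0.989358, f(4.5) ≈ 0.412118, f(5) ≈ -0.544021.
T_8 = (Δx/2)·[f(x_0) + 2f(x_1) + ... + 2f(x_{7}) + f(x_8)].
Sum ≈ 0.193540.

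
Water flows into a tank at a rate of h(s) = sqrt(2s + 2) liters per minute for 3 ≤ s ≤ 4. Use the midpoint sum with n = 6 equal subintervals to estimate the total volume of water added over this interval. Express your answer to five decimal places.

2.99850

Δs = (4 − 3)/6 = 1/6.
Midpoints: 37/12, 3.25, 41/12, 43/12, 3.75, 47/12.
h(37/12) ≈ 2.85774, h(3.25) ≈ 2.91548, h(41/12) ≈ 2.97209, h(43/12) ≈ 3.02765, h(3.75) ≈ 3.08221, h(47/12) ≈ 3.13581.
Sum = Δs · [h(37/12) + h(3.25) + h(41/12) + ...].
Sum ≈ 2.99850.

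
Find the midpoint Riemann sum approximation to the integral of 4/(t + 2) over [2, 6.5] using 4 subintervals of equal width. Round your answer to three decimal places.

Δt = (6.5 − 2)/4 = 1.125.
Midpoints: 2.5625, 3.6875, 4.8125, 5.9375.
f(2.5625) = 64/73, f(3.6875) = 64/91, f(4.8125) = 64/109, f(5.9375) = 64/127.
Sum = Δt · [f(2.5625) + f(3.6875) + f(4.8125) + f(5.9375)].
Sum ≈ 3.005.

3.005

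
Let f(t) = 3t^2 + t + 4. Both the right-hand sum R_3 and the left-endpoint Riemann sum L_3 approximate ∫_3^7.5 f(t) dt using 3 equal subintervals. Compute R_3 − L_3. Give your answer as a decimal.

R_3 = 551.25.
L_3 = 331.875.
R_3 − L_3 = 219.375.

219.375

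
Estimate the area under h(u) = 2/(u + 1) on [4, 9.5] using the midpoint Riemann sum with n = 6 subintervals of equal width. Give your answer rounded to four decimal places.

Δu = (9.5 − 4)/6 = 11/12.
Midpoints: 107/24, 5.375, 151/24, 173/24, 8.125, 217/24.
h(107/24) = 48/131, h(5.375) = 16/51, h(151/24) = 48/175, h(173/24) = 48/197, h(8.125) = 16/73, h(217/24) = 48/241.
Sum = Δu · [h(107/24) + h(5.375) + h(151/24) + ...].
Sum ≈ 1.4817.

1.4817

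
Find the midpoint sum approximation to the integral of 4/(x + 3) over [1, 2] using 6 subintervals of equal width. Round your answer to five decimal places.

0.89247

Δx = (2 − 1)/6 = 1/6.
Midpoints: 13/12, 1.25, 17/12, 19/12, 1.75, 23/12.
f(13/12) = 48/49, f(1.25) = 16/17, f(17/12) = 48/53, f(19/12) = 48/55, f(1.75) = 16/19, f(23/12) = 48/59.
Sum = Δx · [f(13/12) + f(1.25) + f(17/12) + ...].
Sum ≈ 0.89247.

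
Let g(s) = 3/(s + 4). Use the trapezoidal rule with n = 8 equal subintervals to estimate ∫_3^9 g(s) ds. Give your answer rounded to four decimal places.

Δs = (9 − 3)/8 = 0.75.
g(3) = 3/7, g(3.75) = 12/31, g(4.5) = 6/17, g(5.25) = 12/37, g(6) = 0.3, g(6.75) = 12/43, g(7.5) = 6/23, g(8.25) = 12/49, g(9) = 3/13.
T_8 = (Δs/2)·[g(s_0) + 2g(s_1) + ... + 2g(s_{7}) + g(s_8)].
Sum ≈ 1.8592.

1.8592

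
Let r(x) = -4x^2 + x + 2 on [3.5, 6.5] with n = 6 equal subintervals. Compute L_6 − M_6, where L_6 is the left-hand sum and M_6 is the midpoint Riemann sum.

L_6 = -259.25.
M_6 = -287.75.
L_6 − M_6 = 28.5.

28.5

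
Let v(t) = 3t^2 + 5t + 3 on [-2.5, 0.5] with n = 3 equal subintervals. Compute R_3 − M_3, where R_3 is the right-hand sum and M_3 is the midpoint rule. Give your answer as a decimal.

0.75

R_3 = 9.75.
M_3 = 9.
R_3 − M_3 = 0.75.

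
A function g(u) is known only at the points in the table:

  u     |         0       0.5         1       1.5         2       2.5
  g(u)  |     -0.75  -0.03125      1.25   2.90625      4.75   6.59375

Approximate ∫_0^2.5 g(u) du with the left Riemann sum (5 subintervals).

4.0625

Δu = 0.5.
Sum = 0.5·[(-0.75) + (-0.03125) + 1.25 + 2.90625 + 4.75] = 4.0625.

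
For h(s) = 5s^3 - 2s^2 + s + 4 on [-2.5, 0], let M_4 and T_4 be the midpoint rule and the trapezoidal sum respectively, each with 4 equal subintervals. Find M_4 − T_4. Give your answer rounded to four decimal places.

M_4 ≈ -50.681152.
T_4 ≈ -55.747070.
M_4 − T_4 ≈ 5.0659.

5.0659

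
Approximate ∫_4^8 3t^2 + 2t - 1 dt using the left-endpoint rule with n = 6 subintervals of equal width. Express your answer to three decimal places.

Δt = (8 − 4)/6 = 2/3.
Left endpoints: 4, 14/3, 16/3, 6, 20/3, 22/3.
f(4) = 55, f(14/3) = 221/3, f(16/3) = 95, f(6) = 119, f(20/3) = 437/3, f(22/3) = 175.
Sum = Δt · [f(4) + f(14/3) + f(16/3) + ...].
Sum ≈ 442.222.

442.222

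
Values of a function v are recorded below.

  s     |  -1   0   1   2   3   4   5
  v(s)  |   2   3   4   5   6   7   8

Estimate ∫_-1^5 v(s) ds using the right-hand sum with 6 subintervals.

Δs = 1.
Sum = 1·[3 + 4 + 5 + 6 + 7 + 8] = 33.

33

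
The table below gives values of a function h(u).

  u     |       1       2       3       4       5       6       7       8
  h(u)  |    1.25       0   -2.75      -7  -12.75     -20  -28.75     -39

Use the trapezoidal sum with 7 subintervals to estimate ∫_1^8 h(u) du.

Δu = 1.
T_7 = (1/2)·[1.25 + 2·0 + 2·(-2.75) + 2·(-7) + 2·(-12.75) + 2·(-20) + 2·(-28.75) + (-39)] = -90.125.

-90.125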